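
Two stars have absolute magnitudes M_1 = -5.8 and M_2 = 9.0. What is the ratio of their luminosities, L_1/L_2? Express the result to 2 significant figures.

L_1/L_2 ≈ 830000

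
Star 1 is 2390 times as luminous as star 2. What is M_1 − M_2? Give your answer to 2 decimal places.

M_1 − M_2 ≈ -8.45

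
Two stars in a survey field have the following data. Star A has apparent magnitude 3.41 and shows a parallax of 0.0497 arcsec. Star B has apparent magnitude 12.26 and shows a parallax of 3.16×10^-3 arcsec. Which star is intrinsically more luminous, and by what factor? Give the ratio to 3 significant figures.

Star A: d = 1/p = 1/0.0497″ = 20.12 pc
Star A: M = m − 5 log₁₀ d + 5 = 3.41 − 5·1.3036 + 5 = 1.892
Star B: d = 1/p = 1/3.16×10^-3″ = 316.5 pc
Star B: M = m − 5 log₁₀ d + 5 = 12.26 − 5·2.5003 + 5 = 4.758
ΔM = M_A − M_B = 1.892 − (4.758) = -2.867; smaller M is more luminous → Star A.
L ratio = 10^(0.4 |ΔM|) = 10^1.147 = 14.02

Star A is more luminous, by a factor of 14.0.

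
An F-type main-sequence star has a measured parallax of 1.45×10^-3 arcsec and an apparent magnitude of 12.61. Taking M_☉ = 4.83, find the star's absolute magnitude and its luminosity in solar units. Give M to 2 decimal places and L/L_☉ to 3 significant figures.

d = 1/p = 1/1.45×10^-3″ = 689.7 pc
M = m − 5 log₁₀ d + 5 = 12.61 − 5·2.8386 + 5 = 3.417
M − M_☉ = 3.417 − 4.83 = -1.413
L/L_☉ = 10^(−0.4 × -1.413) = 3.675

M ≈ 3.42; L/L_☉ ≈ 3.68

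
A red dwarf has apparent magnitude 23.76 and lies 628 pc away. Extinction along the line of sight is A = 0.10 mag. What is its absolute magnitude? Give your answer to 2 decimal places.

5 log₁₀(d/10 pc) = 5 log₁₀(628.0) − 5 = 8.990
M = m − 5 log₁₀(d/10) − A = 23.76 − 8.990 − 0.10 = 14.670

M ≈ 14.67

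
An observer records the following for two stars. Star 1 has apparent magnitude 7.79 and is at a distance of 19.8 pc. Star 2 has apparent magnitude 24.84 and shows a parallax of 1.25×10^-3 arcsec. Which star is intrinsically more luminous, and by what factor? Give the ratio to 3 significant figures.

Star 1 is more luminous, by a factor of 4050.

Star 1: M = m − 5 log₁₀ d + 5 = 7.79 − 5·1.2967 + 5 = 6.307
Star 2: d = 1/p = 1/1.25×10^-3″ = 800.0 pc
Star 2: M = m − 5 log₁₀ d + 5 = 24.84 − 5·2.9031 + 5 = 15.325
ΔM = M_1 − M_2 = 6.307 − (15.325) = -9.018; smaller M is more luminous → Star 1.
L ratio = 10^(0.4 |ΔM|) = 10^3.607 = 4047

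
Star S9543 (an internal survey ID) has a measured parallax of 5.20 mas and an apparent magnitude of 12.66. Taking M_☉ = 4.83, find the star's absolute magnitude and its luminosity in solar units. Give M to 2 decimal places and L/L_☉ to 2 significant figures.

M ≈ 6.24; L/L_☉ ≈ 0.27

d = 1/p = 1000/5.20 mas = 192.3 pc
M = m − 5 log₁₀ d + 5 = 12.66 − 5·2.2840 + 5 = 6.240
M − M_☉ = 6.240 − 4.83 = 1.410
L/L_☉ = 10^(−0.4 × 1.410) = 0.2729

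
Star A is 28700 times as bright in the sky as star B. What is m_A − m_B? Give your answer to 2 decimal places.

Pogson: Δm = −2.5 log₁₀(ratio) = −2.5 log₁₀(28700) = −2.5 × 4.4579 = -11.145
Star A is brighter, so it has the smaller magnitude: the difference is negative.

m_A − m_B ≈ -11.14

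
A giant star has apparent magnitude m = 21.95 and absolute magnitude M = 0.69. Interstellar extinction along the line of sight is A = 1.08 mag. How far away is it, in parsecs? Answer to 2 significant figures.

m − M = 5 log₁₀(d/10 pc) + A  ⇒  21.95 − (0.69) − 1.08 = 5 log₁₀(d/10)
20.180 = 5 log₁₀(d/10)
log₁₀ d = (m − M − A)/5 + 1 = 5.0360
d = 10^5.0360 = 108600 pc

d ≈ 110000 pc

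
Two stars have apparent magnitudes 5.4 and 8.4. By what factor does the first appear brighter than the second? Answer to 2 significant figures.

Δm = 5.4 − (8.4) = -3.0
Flux ratio = 10^(−0.4 Δm) = 10^(−0.4 × -3.0) = 10^1.200 = 15.85

16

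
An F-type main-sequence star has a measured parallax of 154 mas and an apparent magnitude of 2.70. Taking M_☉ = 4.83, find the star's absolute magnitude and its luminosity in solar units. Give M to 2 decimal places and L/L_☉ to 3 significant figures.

d = 1/p = 1000/154 mas = 6.494 pc
M = m − 5 log₁₀ d + 5 = 2.70 − 5·0.8125 + 5 = 3.638
M − M_☉ = 3.638 − 4.83 = -1.192
L/L_☉ = 10^(−0.4 × -1.192) = 2.999

M ≈ 3.64; L/L_☉ ≈ 3.00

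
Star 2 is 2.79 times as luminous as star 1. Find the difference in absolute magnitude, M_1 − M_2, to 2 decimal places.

Pogson: ΔM = −2.5 log₁₀(ratio) = −2.5 log₁₀(2.79) = −2.5 × 0.4456 = -1.114
Star 2 is brighter so has the smaller magnitude: M_1 − M_2 is positive.

M_1 − M_2 ≈ 1.11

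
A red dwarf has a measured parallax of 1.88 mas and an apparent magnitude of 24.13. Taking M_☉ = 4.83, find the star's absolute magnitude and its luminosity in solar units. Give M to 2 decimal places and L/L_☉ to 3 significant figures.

M ≈ 15.50; L/L_☉ ≈ 5.39×10^-5

d = 1/p = 1000/1.88 mas = 531.9 pc
M = m − 5 log₁₀ d + 5 = 24.13 − 5·2.7258 + 5 = 15.501
M − M_☉ = 15.501 − 4.83 = 10.671
L/L_☉ = 10^(−0.4 × 10.671) = 5.391×10^-5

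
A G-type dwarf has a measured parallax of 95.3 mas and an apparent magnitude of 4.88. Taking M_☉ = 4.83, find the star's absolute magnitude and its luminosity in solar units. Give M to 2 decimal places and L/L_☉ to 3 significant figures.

M ≈ 4.78; L/L_☉ ≈ 1.05

d = 1/p = 1000/95.3 mas = 10.49 pc
M = m − 5 log₁₀ d + 5 = 4.88 − 5·1.0209 + 5 = 4.775
M − M_☉ = 4.775 − 4.83 = -0.055
L/L_☉ = 10^(−0.4 × -0.055) = 1.052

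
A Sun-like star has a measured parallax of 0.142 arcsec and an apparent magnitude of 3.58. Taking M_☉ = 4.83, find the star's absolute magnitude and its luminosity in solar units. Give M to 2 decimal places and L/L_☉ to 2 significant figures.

d = 1/p = 1/0.142″ = 7.042 pc
M = m − 5 log₁₀ d + 5 = 3.58 − 5·0.8477 + 5 = 4.341
M − M_☉ = 4.341 − 4.83 = -0.489
L/L_☉ = 10^(−0.4 × -0.489) = 1.568

M ≈ 4.34; L/L_☉ ≈ 1.6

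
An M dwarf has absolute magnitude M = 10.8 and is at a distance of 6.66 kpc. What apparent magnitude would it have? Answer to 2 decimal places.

d = 6.66 kpc = 6660 pc
m = M + 5 log₁₀ d − 5 = 10.8 + 5·3.8235 − 5 = 24.917

m ≈ 24.92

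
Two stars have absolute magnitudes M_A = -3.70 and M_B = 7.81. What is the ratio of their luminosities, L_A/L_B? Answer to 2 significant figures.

L_A/L_B ≈ 40000

ΔM = M_A − M_B = -11.51
L_A/L_B = 10^(−0.4 ΔM) = 10^4.604 = 40180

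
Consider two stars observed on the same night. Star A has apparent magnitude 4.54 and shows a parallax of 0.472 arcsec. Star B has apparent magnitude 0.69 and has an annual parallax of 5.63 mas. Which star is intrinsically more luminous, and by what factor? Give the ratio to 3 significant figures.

Star A: d = 1/p = 1/0.472″ = 2.119 pc
Star A: M = m − 5 log₁₀ d + 5 = 4.54 − 5·0.3261 + 5 = 7.910
Star B: p = 5.63 mas = 5.63×10^-3″ → d = 1/p = 177.6 pc
Star B: M = m − 5 log₁₀ d + 5 = 0.69 − 5·2.2495 + 5 = -5.557
ΔM = M_A − M_B = 7.910 − (-5.557) = 13.467; smaller M is more luminous → Star B.
L ratio = 10^(0.4 |ΔM|) = 10^5.387 = 243700

Star B is more luminous, by a factor of 244000.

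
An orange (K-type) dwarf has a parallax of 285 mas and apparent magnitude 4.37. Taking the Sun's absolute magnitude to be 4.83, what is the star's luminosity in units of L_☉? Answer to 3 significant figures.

d = 1/p = 1000/285 mas = 3.509 pc
M = m − 5 log₁₀ d + 5 = 4.37 − 5·0.5452 + 5 = 6.644
M − M_☉ = 6.644 − 4.83 = 1.814
L/L_☉ = 10^(−0.4 × 1.814) = 0.1881

L/L_☉ ≈ 0.188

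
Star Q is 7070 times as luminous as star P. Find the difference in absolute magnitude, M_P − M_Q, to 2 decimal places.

Pogson: ΔM = −2.5 log₁₀(ratio) = −2.5 log₁₀(7070) = −2.5 × 3.8494 = -9.624
Star Q is brighter so has the smaller magnitude: M_P − M_Q is positive.

M_P − M_Q ≈ 9.62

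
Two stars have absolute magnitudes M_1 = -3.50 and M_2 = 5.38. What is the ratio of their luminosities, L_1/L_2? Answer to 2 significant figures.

L_1/L_2 ≈ 3600

ΔM = M_1 − M_2 = -8.88
L_1/L_2 = 10^(−0.4 ΔM) = 10^3.552 = 3565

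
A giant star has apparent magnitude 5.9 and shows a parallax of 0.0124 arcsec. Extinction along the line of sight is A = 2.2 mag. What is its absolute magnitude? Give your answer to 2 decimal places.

d = 1/p = 1/0.0124″ = 80.65 pc
5 log₁₀(d/10 pc) = 5 log₁₀(80.65) − 5 = 4.533
M = m − 5 log₁₀(d/10) − A = 5.9 − 4.533 − 2.2 = -0.833

M ≈ -0.83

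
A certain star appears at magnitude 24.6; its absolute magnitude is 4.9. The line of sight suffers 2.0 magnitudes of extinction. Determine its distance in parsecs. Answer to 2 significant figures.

m − M = 5 log₁₀(d/10 pc) + A  ⇒  24.6 − (4.9) − 2.0 = 5 log₁₀(d/10)
17.700 = 5 log₁₀(d/10)
log₁₀ d = (m − M − A)/5 + 1 = 4.5400
d = 10^4.5400 = 34670 pc

d ≈ 35000 pc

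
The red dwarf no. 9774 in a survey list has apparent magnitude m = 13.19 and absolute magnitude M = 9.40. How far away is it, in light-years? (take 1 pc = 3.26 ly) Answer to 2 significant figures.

Distance modulus: m − M = 13.19 − (9.40) = 3.790
m − M = 5 log₁₀ d − 5
log₁₀ d = (m − M)/5 + 1 = 1.7580
d = 10^1.7580 = 57.28 pc
= 186.7 ly

d ≈ 190 ly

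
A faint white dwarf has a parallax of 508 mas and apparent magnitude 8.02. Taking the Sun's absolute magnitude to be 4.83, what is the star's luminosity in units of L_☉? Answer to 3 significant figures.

d = 1/p = 1000/508 mas = 1.969 pc
M = m − 5 log₁₀ d + 5 = 8.02 − 5·0.2941 + 5 = 11.549
M − M_☉ = 11.549 − 4.83 = 6.719
L/L_☉ = 10^(−0.4 × 6.719) = 2.052×10^-3

L/L_☉ ≈ 2.05×10^-3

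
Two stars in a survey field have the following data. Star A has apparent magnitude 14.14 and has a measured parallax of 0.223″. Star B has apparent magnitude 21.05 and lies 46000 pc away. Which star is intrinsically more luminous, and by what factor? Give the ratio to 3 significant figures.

Star B is more luminous, by a factor of 181000.

Star A: d = 1/p = 1/0.223″ = 4.484 pc
Star A: M = m − 5 log₁₀ d + 5 = 14.14 − 5·0.6517 + 5 = 15.882
Star B: M = m − 5 log₁₀ d + 5 = 21.05 − 5·4.6628 + 5 = 2.736
ΔM = M_A − M_B = 15.882 − (2.736) = 13.145; smaller M is more luminous → Star B.
L ratio = 10^(0.4 |ΔM|) = 10^5.258 = 181200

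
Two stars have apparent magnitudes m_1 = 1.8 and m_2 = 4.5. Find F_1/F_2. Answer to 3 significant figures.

F_1/F_2 ≈ 12.0

Δm = 1.8 − (4.5) = -2.7
Flux ratio = 10^(−0.4 Δm) = 10^(−0.4 × -2.7) = 10^1.080 = 12.02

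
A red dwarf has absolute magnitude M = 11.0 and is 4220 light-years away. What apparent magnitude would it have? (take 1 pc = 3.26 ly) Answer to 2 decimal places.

m ≈ 21.56

d = 4220 ly / 3.26 = 1294 pc
m = M + 5 log₁₀ d − 5 = 11.0 + 5·3.1121 − 5 = 21.560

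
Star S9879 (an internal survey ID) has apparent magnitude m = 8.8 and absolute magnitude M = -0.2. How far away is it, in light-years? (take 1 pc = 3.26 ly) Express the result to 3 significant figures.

d ≈ 2060 ly

μ = m − M = 9.000
m − M = 5 log₁₀ d − 5
log₁₀ d = (m − M)/5 + 1 = 2.8000
d = 10^2.8000 = 631.0 pc
= 2057 ly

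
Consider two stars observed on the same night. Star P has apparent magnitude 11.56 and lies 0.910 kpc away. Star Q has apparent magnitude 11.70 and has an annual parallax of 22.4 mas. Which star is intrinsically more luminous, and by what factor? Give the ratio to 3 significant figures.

Star P is more luminous, by a factor of 473.

Star P: d = 0.910 kpc = 910.0 pc
Star P: M = m − 5 log₁₀ d + 5 = 11.56 − 5·2.9590 + 5 = 1.765
Star Q: p = 22.4 mas = 0.0224″ → d = 1/p = 44.64 pc
Star Q: M = m − 5 log₁₀ d + 5 = 11.70 − 5·1.6498 + 5 = 8.451
ΔM = M_P − M_Q = 1.765 − (8.451) = -6.686; smaller M is more luminous → Star P.
L ratio = 10^(0.4 |ΔM|) = 10^2.675 = 472.7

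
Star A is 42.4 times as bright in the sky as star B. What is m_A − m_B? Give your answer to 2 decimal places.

Pogson: Δm = −2.5 log₁₀(ratio) = −2.5 log₁₀(42.4) = −2.5 × 1.6274 = -4.068
Star A is brighter, so it has the smaller magnitude: the difference is negative.

m_A − m_B ≈ -4.07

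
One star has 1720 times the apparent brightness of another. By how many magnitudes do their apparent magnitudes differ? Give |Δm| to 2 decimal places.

|Δm| ≈ 8.09

Pogson: Δm = −2.5 log₁₀(ratio) = −2.5 log₁₀(1720) = −2.5 × 3.2355 = -8.089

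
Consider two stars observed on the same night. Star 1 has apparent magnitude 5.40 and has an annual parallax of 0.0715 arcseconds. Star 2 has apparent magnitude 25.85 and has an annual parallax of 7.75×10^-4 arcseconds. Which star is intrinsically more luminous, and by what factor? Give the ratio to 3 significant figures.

Star 1 is more luminous, by a factor of 17800.

Star 1: d = 1/p = 1/0.0715″ = 13.99 pc
Star 1: M = m − 5 log₁₀ d + 5 = 5.40 − 5·1.1457 + 5 = 4.672
Star 2: d = 1/p = 1/7.75×10^-4″ = 1290 pc
Star 2: M = m − 5 log₁₀ d + 5 = 25.85 − 5·3.1107 + 5 = 15.297
ΔM = M_1 − M_2 = 4.672 − (15.297) = -10.625; smaller M is more luminous → Star 1.
L ratio = 10^(0.4 |ΔM|) = 10^4.250 = 17780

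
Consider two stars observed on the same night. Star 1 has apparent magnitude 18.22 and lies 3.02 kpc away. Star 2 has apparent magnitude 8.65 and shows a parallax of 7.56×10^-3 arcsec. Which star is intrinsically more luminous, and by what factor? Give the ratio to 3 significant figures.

Star 2 is more luminous, by a factor of 12.9.

Star 1: d = 3.02 kpc = 3020 pc
Star 1: M = m − 5 log₁₀ d + 5 = 18.22 − 5·3.4800 + 5 = 5.820
Star 2: d = 1/p = 1/7.56×10^-3″ = 132.3 pc
Star 2: M = m − 5 log₁₀ d + 5 = 8.65 − 5·2.1215 + 5 = 3.043
ΔM = M_1 − M_2 = 5.820 − (3.043) = 2.777; smaller M is more luminous → Star 2.
L ratio = 10^(0.4 |ΔM|) = 10^1.111 = 12.91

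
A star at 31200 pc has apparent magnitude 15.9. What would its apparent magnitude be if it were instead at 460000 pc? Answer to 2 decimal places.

m ≈ 21.74

Flux ∝ 1/d², so Δm = 5 log₁₀(d₂/d₁) = 5 log₁₀(460000/31200) = 5.843
m₂ = m₁ + Δm = 15.9 + (5.843) = 21.743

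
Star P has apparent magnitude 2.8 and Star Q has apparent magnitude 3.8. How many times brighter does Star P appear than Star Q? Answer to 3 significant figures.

2.51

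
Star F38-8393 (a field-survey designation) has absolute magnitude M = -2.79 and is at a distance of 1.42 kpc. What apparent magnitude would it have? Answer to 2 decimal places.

d = 1.42 kpc = 1420 pc
m = M + 5 log₁₀ d − 5 = -2.79 + 5·3.1523 − 5 = 7.971

m ≈ 7.97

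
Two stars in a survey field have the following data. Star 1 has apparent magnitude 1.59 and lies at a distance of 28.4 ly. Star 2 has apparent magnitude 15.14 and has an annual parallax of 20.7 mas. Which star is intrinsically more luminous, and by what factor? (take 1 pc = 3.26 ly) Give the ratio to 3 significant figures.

Star 1 is more luminous, by a factor of 8550.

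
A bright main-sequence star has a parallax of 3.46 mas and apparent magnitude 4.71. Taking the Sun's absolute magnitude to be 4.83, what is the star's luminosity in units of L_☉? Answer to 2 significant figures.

d = 1/p = 1000/3.46 mas = 289.0 pc
M = m − 5 log₁₀ d + 5 = 4.71 − 5·2.4609 + 5 = -2.595
M − M_☉ = -2.595 − 4.83 = -7.425
L/L_☉ = 10^(−0.4 × -7.425) = 932.9

L/L_☉ ≈ 930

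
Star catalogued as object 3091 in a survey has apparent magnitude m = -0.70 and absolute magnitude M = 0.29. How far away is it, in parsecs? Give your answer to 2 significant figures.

d ≈ 6.3 pc

Distance modulus: m − M = -0.70 − (0.29) = -0.990
m − M = 5 log₁₀ d − 5
log₁₀ d = (m − M)/5 + 1 = 0.8020
d = 10^0.8020 = 6.339 pc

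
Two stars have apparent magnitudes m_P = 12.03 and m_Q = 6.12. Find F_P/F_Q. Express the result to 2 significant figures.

Δm = 12.03 − (6.12) = 5.91
Flux ratio = 10^(−0.4 Δm) = 10^(−0.4 × 5.91) = 10^-2.364 = 4.325×10^-3

F_P/F_Q ≈ 4.3×10^-3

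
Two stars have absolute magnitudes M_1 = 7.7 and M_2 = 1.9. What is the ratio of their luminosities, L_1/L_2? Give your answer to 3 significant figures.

L_1/L_2 ≈ 4.79×10^-3

ΔM = M_1 − M_2 = 5.8
L_1/L_2 = 10^(−0.4 ΔM) = 10^-2.320 = 4.786×10^-3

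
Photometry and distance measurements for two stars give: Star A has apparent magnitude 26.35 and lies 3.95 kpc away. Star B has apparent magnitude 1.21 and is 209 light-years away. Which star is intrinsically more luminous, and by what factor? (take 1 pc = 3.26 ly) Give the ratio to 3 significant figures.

Star A: d = 3.95 kpc = 3950 pc
Star A: M = m − 5 log₁₀ d + 5 = 26.35 − 5·3.5966 + 5 = 13.367
Star B: d = 209 ly / 3.26 = 64.11 pc
Star B: M = m − 5 log₁₀ d + 5 = 1.21 − 5·1.8069 + 5 = -2.825
ΔM = M_A − M_B = 13.367 − (-2.825) = 16.192; smaller M is more luminous → Star B.
L ratio = 10^(0.4 |ΔM|) = 10^6.477 = 2.997×10^6

Star B is more luminous, by a factor of 3.00×10^6.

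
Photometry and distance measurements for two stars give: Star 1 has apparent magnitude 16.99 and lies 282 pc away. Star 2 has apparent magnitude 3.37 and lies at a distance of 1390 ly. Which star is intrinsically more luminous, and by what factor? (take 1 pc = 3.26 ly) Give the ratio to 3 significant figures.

Star 1: M = m − 5 log₁₀ d + 5 = 16.99 − 5·2.4502 + 5 = 9.739
Star 2: d = 1390 ly / 3.26 = 426.4 pc
Star 2: M = m − 5 log₁₀ d + 5 = 3.37 − 5·2.6298 + 5 = -4.779
ΔM = M_1 − M_2 = 9.739 − (-4.779) = 14.518; smaller M is more luminous → Star 2.
L ratio = 10^(0.4 |ΔM|) = 10^5.807 = 641400

Star 2 is more luminous, by a factor of 641000.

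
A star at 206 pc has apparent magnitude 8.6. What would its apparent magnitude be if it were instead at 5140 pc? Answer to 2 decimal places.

m ≈ 15.59

Flux ∝ 1/d², so Δm = 5 log₁₀(d₂/d₁) = 5 log₁₀(5140/206) = 6.985
m₂ = m₁ + Δm = 8.6 + (6.985) = 15.585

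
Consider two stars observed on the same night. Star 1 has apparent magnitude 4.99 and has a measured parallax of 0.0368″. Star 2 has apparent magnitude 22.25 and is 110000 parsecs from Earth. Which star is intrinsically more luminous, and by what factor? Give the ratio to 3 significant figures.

Star 1: d = 1/p = 1/0.0368″ = 27.17 pc
Star 1: M = m − 5 log₁₀ d + 5 = 4.99 − 5·1.4342 + 5 = 2.819
Star 2: M = m − 5 log₁₀ d + 5 = 22.25 − 5·5.0414 + 5 = 2.043
ΔM = M_1 − M_2 = 2.819 − (2.043) = 0.776; smaller M is more luminous → Star 2.
L ratio = 10^(0.4 |ΔM|) = 10^0.310 = 2.044

Star 2 is more luminous, by a factor of 2.04.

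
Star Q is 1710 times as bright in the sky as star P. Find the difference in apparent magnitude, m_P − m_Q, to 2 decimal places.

m_P − m_Q ≈ 8.08

Pogson: Δm = −2.5 log₁₀(ratio) = −2.5 log₁₀(1710) = −2.5 × 3.2330 = -8.082
Star Q is brighter so has the smaller magnitude: m_P − m_Q is positive.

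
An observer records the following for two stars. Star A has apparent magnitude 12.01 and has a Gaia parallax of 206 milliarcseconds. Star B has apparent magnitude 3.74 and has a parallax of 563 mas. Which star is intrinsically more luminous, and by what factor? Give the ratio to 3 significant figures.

Star A: p = 206 mas = 0.206″ → d = 1/p = 4.854 pc
Star A: M = m − 5 log₁₀ d + 5 = 12.01 − 5·0.6861 + 5 = 13.579
Star B: p = 563 mas = 0.563″ → d = 1/p = 1.776 pc
Star B: M = m − 5 log₁₀ d + 5 = 3.74 − 5·0.2495 + 5 = 7.493
ΔM = M_A − M_B = 13.579 − (7.493) = 6.087; smaller M is more luminous → Star B.
L ratio = 10^(0.4 |ΔM|) = 10^2.435 = 272.1

Star B is more luminous, by a factor of 272.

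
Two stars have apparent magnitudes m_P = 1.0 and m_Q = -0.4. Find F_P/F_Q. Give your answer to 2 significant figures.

F_P/F_Q ≈ 0.28

Magnitude difference = 1.4
Flux ratio = 10^(−0.4 Δm) = 10^(−0.4 × 1.4) = 10^-0.560 = 0.2754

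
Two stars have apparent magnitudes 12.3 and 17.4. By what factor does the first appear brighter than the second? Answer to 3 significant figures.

Magnitude difference = -5.1
Flux ratio = 10^(−0.4 Δm) = 10^(−0.4 × -5.1) = 10^2.040 = 109.6

110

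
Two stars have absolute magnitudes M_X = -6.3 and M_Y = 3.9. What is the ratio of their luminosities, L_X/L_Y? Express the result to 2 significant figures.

ΔM = M_X − M_Y = -10.2
L_X/L_Y = 10^(−0.4 ΔM) = 10^4.080 = 12020

L_X/L_Y ≈ 12000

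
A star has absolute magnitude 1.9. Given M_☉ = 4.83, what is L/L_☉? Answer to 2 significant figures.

M − M_☉ = 1.9 − 4.83 = -2.930
L/L_☉ = 10^(−0.4 (M − M_☉)) = 10^1.172 = 14.86

L/L_☉ ≈ 15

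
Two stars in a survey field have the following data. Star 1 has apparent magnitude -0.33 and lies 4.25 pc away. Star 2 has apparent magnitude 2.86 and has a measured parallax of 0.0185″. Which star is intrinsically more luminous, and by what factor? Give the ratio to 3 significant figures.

Star 2 is more luminous, by a factor of 8.57.

Star 1: M = m − 5 log₁₀ d + 5 = -0.33 − 5·0.6284 + 5 = 1.528
Star 2: d = 1/p = 1/0.0185″ = 54.05 pc
Star 2: M = m − 5 log₁₀ d + 5 = 2.86 − 5·1.7328 + 5 = -0.804
ΔM = M_1 − M_2 = 1.528 − (-0.804) = 2.332; smaller M is more luminous → Star 2.
L ratio = 10^(0.4 |ΔM|) = 10^0.933 = 8.568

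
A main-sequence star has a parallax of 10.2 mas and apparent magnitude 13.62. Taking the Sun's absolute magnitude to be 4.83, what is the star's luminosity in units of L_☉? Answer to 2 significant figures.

L/L_☉ ≈ 0.029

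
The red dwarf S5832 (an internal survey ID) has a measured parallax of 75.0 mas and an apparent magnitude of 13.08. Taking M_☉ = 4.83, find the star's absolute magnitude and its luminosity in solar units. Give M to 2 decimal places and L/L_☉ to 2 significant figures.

M ≈ 12.46; L/L_☉ ≈ 8.9×10^-4

d = 1/p = 1000/75.0 mas = 13.33 pc
M = m − 5 log₁₀ d + 5 = 13.08 − 5·1.1249 + 5 = 12.455
M − M_☉ = 12.455 − 4.83 = 7.625
L/L_☉ = 10^(−0.4 × 7.625) = 8.910×10^-4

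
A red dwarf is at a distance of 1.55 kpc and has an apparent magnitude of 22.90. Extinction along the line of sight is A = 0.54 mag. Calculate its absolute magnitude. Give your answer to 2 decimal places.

M ≈ 11.41

d = 1.55 kpc = 1550 pc
5 log₁₀(d/10 pc) = 5 log₁₀(1550) − 5 = 10.952
M = m − 5 log₁₀(d/10) − A = 22.90 − 10.952 − 0.54 = 11.408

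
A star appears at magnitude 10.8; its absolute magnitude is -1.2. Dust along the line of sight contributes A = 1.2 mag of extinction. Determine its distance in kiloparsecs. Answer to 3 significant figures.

d ≈ 1.45 kpc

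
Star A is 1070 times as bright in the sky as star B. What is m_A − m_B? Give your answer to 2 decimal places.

Pogson: Δm = −2.5 log₁₀(ratio) = −2.5 log₁₀(1070) = −2.5 × 3.0294 = -7.573
Star A is brighter, so it has the smaller magnitude: the difference is negative.

m_A − m_B ≈ -7.57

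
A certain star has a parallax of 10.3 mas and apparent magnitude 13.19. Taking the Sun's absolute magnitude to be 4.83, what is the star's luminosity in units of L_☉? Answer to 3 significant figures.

d = 1/p = 1000/10.3 mas = 97.09 pc
M = m − 5 log₁₀ d + 5 = 13.19 − 5·1.9872 + 5 = 8.254
M − M_☉ = 8.254 − 4.83 = 3.424
L/L_☉ = 10^(−0.4 × 3.424) = 0.04269

L/L_☉ ≈ 0.0427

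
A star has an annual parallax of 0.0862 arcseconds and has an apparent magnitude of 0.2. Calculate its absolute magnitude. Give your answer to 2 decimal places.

M ≈ -0.12

d = 1/p = 1/0.0862″ = 11.60 pc
5 log₁₀(d/10 pc) = 5 log₁₀(11.60) − 5 = 0.322
M = m − 5 log₁₀(d/10) = 0.2 − 0.322 = -0.122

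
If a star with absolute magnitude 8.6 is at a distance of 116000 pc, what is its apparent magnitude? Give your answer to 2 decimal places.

m ≈ 28.92

m = M + 5 log₁₀ d − 5 = 8.6 + 5·5.0645 − 5 = 28.922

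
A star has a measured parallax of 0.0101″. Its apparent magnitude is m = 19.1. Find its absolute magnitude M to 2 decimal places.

d = 1/p = 1/0.0101″ = 99.01 pc
5 log₁₀(d/10 pc) = 5 log₁₀(99.01) − 5 = 4.978
M = m − 5 log₁₀(d/10) = 19.1 − 4.978 = 14.122

M ≈ 14.12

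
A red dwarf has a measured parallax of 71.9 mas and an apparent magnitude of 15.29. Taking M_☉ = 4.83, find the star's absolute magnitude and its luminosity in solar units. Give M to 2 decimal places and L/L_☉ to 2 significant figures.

M ≈ 14.57; L/L_☉ ≈ 1.3×10^-4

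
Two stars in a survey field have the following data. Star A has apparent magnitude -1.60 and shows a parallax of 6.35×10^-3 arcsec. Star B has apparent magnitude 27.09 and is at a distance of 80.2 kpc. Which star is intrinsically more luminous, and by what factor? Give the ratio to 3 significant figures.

Star A is more luminous, by a factor of 1.15×10^6.

Star A: d = 1/p = 1/6.35×10^-3″ = 157.5 pc
Star A: M = m − 5 log₁₀ d + 5 = -1.60 − 5·2.1972 + 5 = -7.586
Star B: d = 80.2 kpc = 80200 pc
Star B: M = m − 5 log₁₀ d + 5 = 27.09 − 5·4.9042 + 5 = 7.569
ΔM = M_A − M_B = -7.586 − (7.569) = -15.155; smaller M is more luminous → Star A.
L ratio = 10^(0.4 |ΔM|) = 10^6.062 = 1.154×10^6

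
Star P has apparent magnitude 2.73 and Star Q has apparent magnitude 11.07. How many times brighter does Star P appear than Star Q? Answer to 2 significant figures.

Δm = 2.73 − (11.07) = -8.34
Flux ratio = 10^(−0.4 Δm) = 10^(−0.4 × -8.34) = 10^3.336 = 2168

2200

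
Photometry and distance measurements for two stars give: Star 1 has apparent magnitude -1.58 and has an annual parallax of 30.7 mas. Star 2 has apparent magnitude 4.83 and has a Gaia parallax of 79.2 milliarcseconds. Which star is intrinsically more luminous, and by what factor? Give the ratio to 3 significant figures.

Star 1: p = 30.7 mas = 0.0307″ → d = 1/p = 32.57 pc
Star 1: M = m − 5 log₁₀ d + 5 = -1.58 − 5·1.5129 + 5 = -4.144
Star 2: p = 79.2 mas = 0.0792″ → d = 1/p = 12.63 pc
Star 2: M = m − 5 log₁₀ d + 5 = 4.83 − 5·1.1013 + 5 = 4.324
ΔM = M_1 − M_2 = -4.144 − (4.324) = -8.468; smaller M is more luminous → Star 1.
L ratio = 10^(0.4 |ΔM|) = 10^3.387 = 2439

Star 1 is more luminous, by a factor of 2440.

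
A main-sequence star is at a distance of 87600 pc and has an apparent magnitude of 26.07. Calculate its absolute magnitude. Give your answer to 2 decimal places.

M ≈ 6.36

5 log₁₀(d/10 pc) = 5 log₁₀(87600) − 5 = 19.713
M = m − 5 log₁₀(d/10) = 26.07 − 19.713 = 6.357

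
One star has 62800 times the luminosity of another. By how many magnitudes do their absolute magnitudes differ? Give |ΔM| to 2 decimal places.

|ΔM| ≈ 11.99

Pogson: ΔM = −2.5 log₁₀(ratio) = −2.5 log₁₀(62800) = −2.5 × 4.7980 = -11.995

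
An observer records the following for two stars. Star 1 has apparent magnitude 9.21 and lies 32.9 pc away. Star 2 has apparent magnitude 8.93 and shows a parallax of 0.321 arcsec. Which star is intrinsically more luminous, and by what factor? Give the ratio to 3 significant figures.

Star 1: M = m − 5 log₁₀ d + 5 = 9.21 − 5·1.5172 + 5 = 6.624
Star 2: d = 1/p = 1/0.321″ = 3.115 pc
Star 2: M = m − 5 log₁₀ d + 5 = 8.93 − 5·0.4935 + 5 = 11.463
ΔM = M_1 − M_2 = 6.624 − (11.463) = -4.839; smaller M is more luminous → Star 1.
L ratio = 10^(0.4 |ΔM|) = 10^1.935 = 86.18

Star 1 is more luminous, by a factor of 86.2.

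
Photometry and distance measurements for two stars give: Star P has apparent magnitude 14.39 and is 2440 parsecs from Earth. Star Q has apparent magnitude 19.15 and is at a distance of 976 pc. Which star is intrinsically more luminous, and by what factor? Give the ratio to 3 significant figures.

Star P is more luminous, by a factor of 501.

Star P: M = m − 5 log₁₀ d + 5 = 14.39 − 5·3.3874 + 5 = 2.453
Star Q: M = m − 5 log₁₀ d + 5 = 19.15 − 5·2.9894 + 5 = 9.203
ΔM = M_P − M_Q = 2.453 − (9.203) = -6.750; smaller M is more luminous → Star P.
L ratio = 10^(0.4 |ΔM|) = 10^2.700 = 501.0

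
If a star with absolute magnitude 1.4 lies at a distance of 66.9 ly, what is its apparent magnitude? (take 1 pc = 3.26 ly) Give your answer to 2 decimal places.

m ≈ 2.96

d = 66.9 ly / 3.26 = 20.52 pc
m = M + 5 log₁₀ d − 5 = 1.4 + 5·1.3122 − 5 = 2.961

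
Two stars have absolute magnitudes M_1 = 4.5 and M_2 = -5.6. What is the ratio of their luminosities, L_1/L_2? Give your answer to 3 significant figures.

ΔM = M_1 − M_2 = 10.1
L_1/L_2 = 10^(−0.4 ΔM) = 10^-4.040 = 9.120×10^-5

L_1/L_2 ≈ 9.12×10^-5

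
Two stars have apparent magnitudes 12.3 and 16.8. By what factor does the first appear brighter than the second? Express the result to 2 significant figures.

63

Magnitude difference = -4.5
Flux ratio = 10^(−0.4 Δm) = 10^(−0.4 × -4.5) = 10^1.800 = 63.10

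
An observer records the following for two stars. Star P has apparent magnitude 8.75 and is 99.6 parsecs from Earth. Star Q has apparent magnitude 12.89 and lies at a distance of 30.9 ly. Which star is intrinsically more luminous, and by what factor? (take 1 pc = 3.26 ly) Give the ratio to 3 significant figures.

Star P: M = m − 5 log₁₀ d + 5 = 8.75 − 5·1.9983 + 5 = 3.759
Star Q: d = 30.9 ly / 3.26 = 9.479 pc
Star Q: M = m − 5 log₁₀ d + 5 = 12.89 − 5·0.9767 + 5 = 13.006
ΔM = M_P − M_Q = 3.759 − (13.006) = -9.248; smaller M is more luminous → Star P.
L ratio = 10^(0.4 |ΔM|) = 10^3.699 = 5001

Star P is more luminous, by a factor of 5000.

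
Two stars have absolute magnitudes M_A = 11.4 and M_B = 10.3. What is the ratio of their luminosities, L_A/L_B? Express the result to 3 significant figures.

L_A/L_B ≈ 0.363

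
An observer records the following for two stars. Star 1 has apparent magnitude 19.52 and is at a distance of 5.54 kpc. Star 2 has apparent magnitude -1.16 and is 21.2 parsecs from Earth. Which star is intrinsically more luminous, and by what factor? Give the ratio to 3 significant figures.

Star 1: d = 5.54 kpc = 5540 pc
Star 1: M = m − 5 log₁₀ d + 5 = 19.52 − 5·3.7435 + 5 = 5.802
Star 2: M = m − 5 log₁₀ d + 5 = -1.16 − 5·1.3263 + 5 = -2.792
ΔM = M_1 − M_2 = 5.802 − (-2.792) = 8.594; smaller M is more luminous → Star 2.
L ratio = 10^(0.4 |ΔM|) = 10^3.438 = 2739

Star 2 is more luminous, by a factor of 2740.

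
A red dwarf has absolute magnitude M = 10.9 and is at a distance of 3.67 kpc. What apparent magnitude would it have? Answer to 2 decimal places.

d = 3.67 kpc = 3670 pc
m = M + 5 log₁₀ d − 5 = 10.9 + 5·3.5647 − 5 = 23.723

m ≈ 23.72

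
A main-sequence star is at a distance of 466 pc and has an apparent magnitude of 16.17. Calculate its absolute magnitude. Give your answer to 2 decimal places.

5 log₁₀(d/10 pc) = 5 log₁₀(466.0) − 5 = 8.342
M = m − 5 log₁₀(d/10) = 16.17 − 8.342 = 7.828

M ≈ 7.83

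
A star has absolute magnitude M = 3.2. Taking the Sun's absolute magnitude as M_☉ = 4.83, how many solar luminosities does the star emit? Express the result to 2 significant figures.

M − M_☉ = 3.2 − 4.83 = -1.630
L/L_☉ = 10^(−0.4 (M − M_☉)) = 10^0.652 = 4.487

L/L_☉ ≈ 4.5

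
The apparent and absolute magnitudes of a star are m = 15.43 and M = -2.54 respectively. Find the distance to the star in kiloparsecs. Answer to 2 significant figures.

Distance modulus: m − M = 15.43 − (-2.54) = 17.970
m − M = 5 log₁₀ d − 5
log₁₀ d = (m − M)/5 + 1 = 4.5940
d = 10^4.5940 = 39260 pc
= 39.26 kpc

d ≈ 39 kpc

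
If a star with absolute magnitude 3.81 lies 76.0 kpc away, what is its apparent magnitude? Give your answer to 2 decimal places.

d = 76.0 kpc = 76000 pc
m = M + 5 log₁₀ d − 5 = 3.81 + 5·4.8808 − 5 = 23.214

m ≈ 23.21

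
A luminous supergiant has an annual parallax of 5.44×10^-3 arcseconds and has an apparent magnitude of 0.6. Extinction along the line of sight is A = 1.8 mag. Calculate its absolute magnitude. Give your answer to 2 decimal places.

d = 1/p = 1/5.44×10^-3″ = 183.8 pc
5 log₁₀(d/10 pc) = 5 log₁₀(183.8) − 5 = 6.322
M = m − 5 log₁₀(d/10) − A = 0.6 − 6.322 − 1.8 = -7.522

M ≈ -7.52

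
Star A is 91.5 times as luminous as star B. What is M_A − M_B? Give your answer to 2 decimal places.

Pogson: ΔM = −2.5 log₁₀(ratio) = −2.5 log₁₀(91.5) = −2.5 × 1.9614 = -4.904
Star A is brighter, so it has the smaller magnitude: the difference is negative.

M_A − M_B ≈ -4.90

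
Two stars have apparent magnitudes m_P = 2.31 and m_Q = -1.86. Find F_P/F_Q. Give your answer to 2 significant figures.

F_P/F_Q ≈ 0.021

Δm = 2.31 − (-1.86) = 4.17
Flux ratio = 10^(−0.4 Δm) = 10^(−0.4 × 4.17) = 10^-1.668 = 0.02148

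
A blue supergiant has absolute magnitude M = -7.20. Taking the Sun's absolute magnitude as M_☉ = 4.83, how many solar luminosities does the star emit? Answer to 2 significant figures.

L/L_☉ ≈ 65000

M − M_☉ = -7.20 − 4.83 = -12.030
L/L_☉ = 10^(−0.4 (M − M_☉)) = 10^4.812 = 64860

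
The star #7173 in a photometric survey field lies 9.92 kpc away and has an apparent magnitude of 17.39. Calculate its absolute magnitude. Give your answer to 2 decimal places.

M ≈ 2.41

d = 9.92 kpc = 9920 pc
5 log₁₀(d/10 pc) = 5 log₁₀(9920) − 5 = 14.983
M = m − 5 log₁₀(d/10) = 17.39 − 14.983 = 2.407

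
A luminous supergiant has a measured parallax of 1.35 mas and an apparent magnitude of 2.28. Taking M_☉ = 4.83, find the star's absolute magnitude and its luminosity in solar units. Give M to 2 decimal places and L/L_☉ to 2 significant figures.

d = 1/p = 1000/1.35 mas = 740.7 pc
M = m − 5 log₁₀ d + 5 = 2.28 − 5·2.8697 + 5 = -7.068
M − M_☉ = -7.068 − 4.83 = -11.898
L/L_☉ = 10^(−0.4 × -11.898) = 57460

M ≈ -7.07; L/L_☉ ≈ 57000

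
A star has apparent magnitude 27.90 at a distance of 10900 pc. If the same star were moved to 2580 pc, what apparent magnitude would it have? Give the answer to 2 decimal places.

Flux ∝ 1/d², so Δm = 5 log₁₀(d₂/d₁) = 5 log₁₀(2580/10900) = -3.129
m₂ = m₁ + Δm = 27.90 + (-3.129) = 24.771

m ≈ 24.77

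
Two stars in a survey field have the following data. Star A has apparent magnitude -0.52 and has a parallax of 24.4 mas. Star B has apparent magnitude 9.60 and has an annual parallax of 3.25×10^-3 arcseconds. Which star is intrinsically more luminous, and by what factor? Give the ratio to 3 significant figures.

Star A: p = 24.4 mas = 0.0244″ → d = 1/p = 40.98 pc
Star A: M = m − 5 log₁₀ d + 5 = -0.52 − 5·1.6126 + 5 = -3.583
Star B: d = 1/p = 1/3.25×10^-3″ = 307.7 pc
Star B: M = m − 5 log₁₀ d + 5 = 9.60 − 5·2.4881 + 5 = 2.159
ΔM = M_A − M_B = -3.583 − (2.159) = -5.742; smaller M is more luminous → Star A.
L ratio = 10^(0.4 |ΔM|) = 10^2.297 = 198.1

Star A is more luminous, by a factor of 198.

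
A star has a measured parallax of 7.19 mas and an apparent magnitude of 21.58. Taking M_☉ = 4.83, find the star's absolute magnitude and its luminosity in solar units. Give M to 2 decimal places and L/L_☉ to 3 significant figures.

M ≈ 15.86; L/L_☉ ≈ 3.86×10^-5

d = 1/p = 1000/7.19 mas = 139.1 pc
M = m − 5 log₁₀ d + 5 = 21.58 − 5·2.1433 + 5 = 15.864
M − M_☉ = 15.864 − 4.83 = 11.034
L/L_☉ = 10^(−0.4 × 11.034) = 3.860×10^-5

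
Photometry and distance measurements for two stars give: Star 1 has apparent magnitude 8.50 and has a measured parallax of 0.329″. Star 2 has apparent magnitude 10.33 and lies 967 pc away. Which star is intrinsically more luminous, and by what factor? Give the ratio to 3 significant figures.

Star 2 is more luminous, by a factor of 18800.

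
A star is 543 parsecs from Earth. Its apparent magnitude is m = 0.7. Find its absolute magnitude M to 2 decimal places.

M ≈ -7.97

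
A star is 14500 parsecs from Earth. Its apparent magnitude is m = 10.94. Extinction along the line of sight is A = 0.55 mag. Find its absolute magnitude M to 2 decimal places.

M ≈ -5.42

5 log₁₀(d/10 pc) = 5 log₁₀(14500) − 5 = 15.807
M = m − 5 log₁₀(d/10) − A = 10.94 − 15.807 − 0.55 = -5.417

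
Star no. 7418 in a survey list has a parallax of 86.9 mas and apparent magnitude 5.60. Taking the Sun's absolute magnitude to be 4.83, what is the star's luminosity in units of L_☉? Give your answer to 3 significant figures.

L/L_☉ ≈ 0.652

d = 1/p = 1000/86.9 mas = 11.51 pc
M = m − 5 log₁₀ d + 5 = 5.60 − 5·1.0610 + 5 = 5.295
M − M_☉ = 5.295 − 4.83 = 0.465
L/L_☉ = 10^(−0.4 × 0.465) = 0.6516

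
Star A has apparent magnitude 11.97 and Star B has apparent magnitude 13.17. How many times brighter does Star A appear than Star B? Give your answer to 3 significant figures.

3.02

Δm = 11.97 − (13.17) = -1.20
Flux ratio = 10^(−0.4 Δm) = 10^(−0.4 × -1.20) = 10^0.480 = 3.020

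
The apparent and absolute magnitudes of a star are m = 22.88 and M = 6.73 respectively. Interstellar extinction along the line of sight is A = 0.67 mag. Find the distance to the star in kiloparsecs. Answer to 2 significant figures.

m − M = 5 log₁₀(d/10 pc) + A  ⇒  22.88 − (6.73) − 0.67 = 5 log₁₀(d/10)
15.480 = 5 log₁₀(d/10)
log₁₀ d = (m − M − A)/5 + 1 = 4.0960
d = 10^4.0960 = 12470 pc
= 12.47 kpc

d ≈ 12 kpc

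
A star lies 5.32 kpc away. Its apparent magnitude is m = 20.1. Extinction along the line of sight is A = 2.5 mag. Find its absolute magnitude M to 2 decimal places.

M ≈ 3.97

d = 5.32 kpc = 5320 pc
5 log₁₀(d/10 pc) = 5 log₁₀(5320) − 5 = 13.630
M = m − 5 log₁₀(d/10) − A = 20.1 − 13.630 − 2.5 = 3.970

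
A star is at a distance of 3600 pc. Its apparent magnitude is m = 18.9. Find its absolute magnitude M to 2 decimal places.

M ≈ 6.12

5 log₁₀(d/10 pc) = 5 log₁₀(3600) − 5 = 12.782
M = m − 5 log₁₀(d/10) = 18.9 − 12.782 = 6.118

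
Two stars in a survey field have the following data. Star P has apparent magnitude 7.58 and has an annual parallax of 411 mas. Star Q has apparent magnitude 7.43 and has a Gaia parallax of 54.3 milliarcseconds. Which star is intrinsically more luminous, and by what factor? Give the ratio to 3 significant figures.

Star P: p = 411 mas = 0.411″ → d = 1/p = 2.433 pc
Star P: M = m − 5 log₁₀ d + 5 = 7.58 − 5·0.3862 + 5 = 10.649
Star Q: p = 54.3 mas = 0.0543″ → d = 1/p = 18.42 pc
Star Q: M = m − 5 log₁₀ d + 5 = 7.43 − 5·1.2652 + 5 = 6.104
ΔM = M_P − M_Q = 10.649 − (6.104) = 4.545; smaller M is more luminous → Star Q.
L ratio = 10^(0.4 |ΔM|) = 10^1.818 = 65.78

Star Q is more luminous, by a factor of 65.8.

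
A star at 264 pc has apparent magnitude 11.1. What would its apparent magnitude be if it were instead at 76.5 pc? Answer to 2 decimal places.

m ≈ 8.41

Flux ∝ 1/d², so Δm = 5 log₁₀(d₂/d₁) = 5 log₁₀(76.5/264) = -2.690
m₂ = m₁ + Δm = 11.1 + (-2.690) = 8.410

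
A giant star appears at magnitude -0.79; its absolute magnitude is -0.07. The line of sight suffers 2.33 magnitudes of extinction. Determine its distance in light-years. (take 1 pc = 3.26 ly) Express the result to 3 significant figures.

d ≈ 8.00 ly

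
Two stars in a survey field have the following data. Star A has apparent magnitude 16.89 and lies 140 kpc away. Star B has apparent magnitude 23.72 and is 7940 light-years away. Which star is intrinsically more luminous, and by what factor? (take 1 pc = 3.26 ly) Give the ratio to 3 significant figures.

Star A: d = 140 kpc = 140000 pc
Star A: M = m − 5 log₁₀ d + 5 = 16.89 − 5·5.1461 + 5 = -3.841
Star B: d = 7940 ly / 3.26 = 2436 pc
Star B: M = m − 5 log₁₀ d + 5 = 23.72 − 5·3.3866 + 5 = 11.787
ΔM = M_A − M_B = -3.841 − (11.787) = -15.628; smaller M is more luminous → Star A.
L ratio = 10^(0.4 |ΔM|) = 10^6.251 = 1.783×10^6

Star A is more luminous, by a factor of 1.78×10^6.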